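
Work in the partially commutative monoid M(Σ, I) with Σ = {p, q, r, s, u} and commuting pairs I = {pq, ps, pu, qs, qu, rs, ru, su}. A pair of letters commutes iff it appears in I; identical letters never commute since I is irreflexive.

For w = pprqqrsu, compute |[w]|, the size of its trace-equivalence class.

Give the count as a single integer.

56

drop 0:p onto floor
drop 1:p onto {0:p}
drop 2:r onto {1:p}
drop 3:q onto {2:r}
drop 4:q onto {3:q}
drop 5:r onto {4:q}
drop 6:s onto floor
drop 7:u onto floor
ground layer = {0:p, 6:s, 7:u}
drop-orders for the pieces not yet dropped (sum over which currently-grounded one goes next):
  1 to go: {5} 1  {6} 1  {7} 1
  2 to go: {4,5} 1  {5,6} 2  {5,7} 2  {6,7} 2
  3 to go: {3,4,5} 1  {4,5,6} 3  {4,5,7} 3  {5,6,7} 6
  4 to go: {2,3,4,5} 1  {3,4,5,6} 4  {3,4,5,7} 4  {4,5,6,7} 12
  5 to go: {1,2,3,4,5} 1  {2,3,4,5,6} 5  {2,3,4,5,7} 5  {3,4,5,6,7} 20
  6 to go: {0,1,2,3,4,5} 1  {1,2,3,4,5,6} 6  {1,2,3,4,5,7} 6  {2,3,4,5,6,7} 30
  if 0:p drops first: 42 orders
  if 6:s drops first: 7 orders
  if 7:u drops first: 7 orders
heap linearizations: 56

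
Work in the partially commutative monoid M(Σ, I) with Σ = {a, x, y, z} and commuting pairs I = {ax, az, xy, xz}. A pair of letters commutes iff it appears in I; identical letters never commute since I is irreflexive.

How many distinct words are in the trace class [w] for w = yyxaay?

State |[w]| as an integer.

6

piece 0:y — minimal
piece 1:y rests on {0:y}
piece 2:x — minimal
piece 3:a rests on {1:y}
piece 4:a rests on {3:a}
piece 5:y rests on {4:a}
minimal pieces: {0:y, 2:x}
ways to finish when only these pieces remain (= sum over removing one remaining piece with nothing left below it):
  1 left: {2}→1  {5}→1
  2 left: {2,5}→2  {4,5}→1
  3 left: {2,4,5}→3  {3,4,5}→1
  4 left: {1,3,4,5}→1  {2,3,4,5}→4
  placing 0:y first → 5 extensions
  placing 2:x first → 1 extensions
total linear extensions = 6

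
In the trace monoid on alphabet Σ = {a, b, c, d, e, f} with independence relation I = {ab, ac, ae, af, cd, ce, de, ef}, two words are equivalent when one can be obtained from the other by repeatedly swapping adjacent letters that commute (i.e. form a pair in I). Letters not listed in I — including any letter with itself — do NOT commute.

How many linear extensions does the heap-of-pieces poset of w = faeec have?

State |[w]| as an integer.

piece 0:f — minimal
piece 1:a — minimal
piece 2:e — minimal
piece 3:e rests on {2:e}
piece 4:c rests on {0:f}
minimal pieces: {0:f, 1:a, 2:e}
ways to finish when only these pieces remain (= sum over removing one remaining piece with nothing left below it):
  1 left: {1}→1  {3}→1  {4}→1
  2 left: {0,4}→1  {1,3}→2  {1,4}→2  {2,3}→1  {3,4}→2
  3 left: {0,1,4}→3  {0,3,4}→3  {1,2,3}→3  {1,3,4}→6  {2,3,4}→3
  placing 0:f first → 12 extensions
  placing 1:a first → 6 extensions
  placing 2:e first → 12 extensions
total linear extensions = 30

30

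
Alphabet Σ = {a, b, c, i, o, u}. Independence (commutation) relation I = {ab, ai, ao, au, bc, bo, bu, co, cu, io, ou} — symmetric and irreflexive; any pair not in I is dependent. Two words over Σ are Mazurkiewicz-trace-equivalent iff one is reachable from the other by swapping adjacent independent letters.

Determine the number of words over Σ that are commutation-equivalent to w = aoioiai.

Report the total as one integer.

piece 0:a — minimal
piece 1:o — minimal
piece 2:i — minimal
piece 3:o rests on {1:o}
piece 4:i rests on {2:i}
piece 5:a rests on {0:a}
piece 6:i rests on {4:i}
minimal pieces: {0:a, 1:o, 2:i}
ways to finish when only these pieces remain (= sum over removing one remaining piece with nothing left below it):
  1 left: {3}→1  {5}→1  {6}→1
  2 left: {0,5}→1  {1,3}→1  {3,5}→2  {3,6}→2  {4,6}→1  {5,6}→2
  3 left: {0,3,5}→3  {0,5,6}→3  {1,3,5}→3  {1,3,6}→3  {2,4,6}→1  {3,4,6}→3  {3,5,6}→6  {4,5,6}→3
  4 left: {0,1,3,5}→6  {0,3,5,6}→12  {0,4,5,6}→6  {1,3,4,6}→6  {1,3,5,6}→12  {2,3,4,6}→4  {2,4,5,6}→4  {3,4,5,6}→12
  5 left: {0,1,3,5,6}→30  {0,2,4,5,6}→10  {0,3,4,5,6}→30  {1,2,3,4,6}→10  {1,3,4,5,6}→30  {2,3,4,5,6}→20
  placing 0:a first → 60 extensions
  placing 1:o first → 60 extensions
  placing 2:i first → 90 extensions
total linear extensions = 210

210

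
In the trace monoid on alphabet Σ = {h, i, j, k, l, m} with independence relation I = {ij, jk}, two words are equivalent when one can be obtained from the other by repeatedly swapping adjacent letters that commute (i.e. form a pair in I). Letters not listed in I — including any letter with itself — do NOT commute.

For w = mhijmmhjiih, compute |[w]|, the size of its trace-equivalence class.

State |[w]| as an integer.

6

piece 0:m — minimal
piece 1:h rests on {0:m}
piece 2:i rests on {1:h}
piece 3:j rests on {1:h}
piece 4:m rests on {2:i, 3:j}
piece 5:m rests on {4:m}
piece 6:h rests on {5:m}
piece 7:j rests on {6:h}
piece 8:i rests on {6:h}
piece 9:i rests on {8:i}
piece 10:h rests on {7:j, 9:i}
minimal pieces: {0:m}
ways to finish when only these pieces remain (= sum over removing one remaining piece with nothing left below it):
  1 left: {10}→1
  2 left: {7,10}→1  {9,10}→1
  3 left: {7,9,10}→2  {8,9,10}→1
  4 left: {7,8,9,10}→3
  5 left: {6,7,8,9,10}→3
  6 left: {5,6,7,8,9,10}→3
  7 left: {4,5,6,7,8,9,10}→3
  8 left: {2,4,5,6,7,8,9,10}→3  {3,4,5,6,7,8,9,10}→3
  9 left: {2,3,4,5,6,7,8,9,10}→6
  placing 0:m first → 6 extensions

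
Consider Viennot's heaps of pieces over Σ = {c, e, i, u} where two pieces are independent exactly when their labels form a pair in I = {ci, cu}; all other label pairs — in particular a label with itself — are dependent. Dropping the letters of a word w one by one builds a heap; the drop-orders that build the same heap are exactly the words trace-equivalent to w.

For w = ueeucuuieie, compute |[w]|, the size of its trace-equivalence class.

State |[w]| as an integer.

5

#0=u has no predecessor
#1=e depends on [0:u]
#2=e depends on [1:e]
#3=u depends on [2:e]
#4=c depends on [2:e]
#5=u depends on [3:u]
#6=u depends on [5:u]
#7=i depends on [6:u]
#8=e depends on [4:c, 7:i]
#9=i depends on [8:e]
#10=e depends on [9:i]
sources: [0:u]
N(rest) = Σ N(rest − s) over sources s of rest; N(one piece) = 1:
  size 1 → [10]=1
  size 2 → [9,10]=1
  size 3 → [8,9,10]=1
  size 4 → [4,8,9,10]=1  [7,8,9,10]=1
  size 5 → [4,7,8,9,10]=2  [6,7,8,9,10]=1
  size 6 → [4,6,7,8,9,10]=3  [5,6,7,8,9,10]=1
  size 7 → [3,5,6,7,8,9,10]=1  [4,5,6,7,8,9,10]=4
  size 8 → [3,4,5,6,7,8,9,10]=5
  size 9 → [2,3,4,5,6,7,8,9,10]=5
  first=0(u) contributes 5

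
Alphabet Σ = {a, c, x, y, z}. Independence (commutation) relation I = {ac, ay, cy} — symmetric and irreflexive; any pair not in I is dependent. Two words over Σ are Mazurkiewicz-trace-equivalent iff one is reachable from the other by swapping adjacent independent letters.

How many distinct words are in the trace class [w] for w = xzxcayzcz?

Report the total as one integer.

6

piece 0:x — minimal
piece 1:z rests on {0:x}
piece 2:x rests on {1:z}
piece 3:c rests on {2:x}
piece 4:a rests on {2:x}
piece 5:y rests on {2:x}
piece 6:z rests on {3:c, 4:a, 5:y}
piece 7:c rests on {6:z}
piece 8:z rests on {7:c}
minimal pieces: {0:x}
ways to finish when only these pieces remain (= sum over removing one remaining piece with nothing left below it):
  1 left: {8}→1
  2 left: {7,8}→1
  3 left: {6,7,8}→1
  4 left: {3,6,7,8}→1  {4,6,7,8}→1  {5,6,7,8}→1
  5 left: {3,4,6,7,8}→2  {3,5,6,7,8}→2  {4,5,6,7,8}→2
  6 left: {3,4,5,6,7,8}→6
  7 left: {2,3,4,5,6,7,8}→6
  placing 0:x first → 6 extensions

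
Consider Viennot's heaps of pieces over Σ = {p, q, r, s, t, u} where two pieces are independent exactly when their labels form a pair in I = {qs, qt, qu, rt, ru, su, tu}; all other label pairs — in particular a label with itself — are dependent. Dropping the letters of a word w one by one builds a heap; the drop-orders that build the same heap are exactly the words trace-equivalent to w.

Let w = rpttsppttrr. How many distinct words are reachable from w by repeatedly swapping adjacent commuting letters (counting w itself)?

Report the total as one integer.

drop 0:r onto floor
drop 1:p onto {0:r}
drop 2:t onto {1:p}
drop 3:t onto {2:t}
drop 4:s onto {3:t}
drop 5:p onto {4:s}
drop 6:p onto {5:p}
drop 7:t onto {6:p}
drop 8:t onto {7:t}
drop 9:r onto {6:p}
drop 10:r onto {9:r}
ground layer = {0:r}
drop-orders for the pieces not yet dropped (sum over which currently-grounded one goes next):
  1 to go: {8} 1  {10} 1
  2 to go: {7,8} 1  {8,10} 2  {9,10} 1
  3 to go: {7,8,10} 3  {8,9,10} 3
  4 to go: {7,8,9,10} 6
  5 to go: {6,7,8,9,10} 6
  6 to go: {5,6,7,8,9,10} 6
  7 to go: {4,5,6,7,8,9,10} 6
  8 to go: {3,4,5,6,7,8,9,10} 6
  9 to go: {2,3,4,5,6,7,8,9,10} 6
  if 0:r drops first: 6 orders

6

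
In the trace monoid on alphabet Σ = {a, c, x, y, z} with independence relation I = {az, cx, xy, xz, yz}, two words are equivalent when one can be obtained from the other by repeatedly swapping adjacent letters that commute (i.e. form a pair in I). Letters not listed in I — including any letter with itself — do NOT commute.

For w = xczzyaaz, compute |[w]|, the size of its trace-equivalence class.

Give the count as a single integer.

0(x) covers ∅
1(c) covers ∅
2(z) covers 1:c
3(z) covers 2:z
4(y) covers 1:c
5(a) covers 0:x, 4:y
6(a) covers 5:a
7(z) covers 3:z
floor of heap: 0:x, 1:c
completions by unplaced set U, small U first (add the entries for U minus each lowest piece of U):
  |U|=1: {6}:1  {7}:1
  |U|=2: {3,7}:1  {5,6}:1  {6,7}:2
  |U|=3: {0,5,6}:1  {2,3,7}:1  {3,6,7}:3  {4,5,6}:1  {5,6,7}:3
  |U|=4: {0,4,5,6}:2  {0,5,6,7}:4  {2,3,6,7}:4  {3,5,6,7}:6  {4,5,6,7}:4
  |U|=5: {0,3,5,6,7}:10  {0,4,5,6,7}:10  {2,3,5,6,7}:10  {3,4,5,6,7}:10
  |U|=6: {0,2,3,5,6,7}:20  {0,3,4,5,6,7}:30  {2,3,4,5,6,7}:20
  start at 0(x): 20
  start at 1(c): 70
sum over floor = 90

90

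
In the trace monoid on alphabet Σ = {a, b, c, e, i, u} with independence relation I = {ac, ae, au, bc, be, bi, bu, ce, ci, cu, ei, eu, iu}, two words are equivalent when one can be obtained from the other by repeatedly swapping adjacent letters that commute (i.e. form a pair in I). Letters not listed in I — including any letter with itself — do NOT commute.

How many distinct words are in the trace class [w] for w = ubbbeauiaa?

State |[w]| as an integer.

drop 0:u onto floor
drop 1:b onto floor
drop 2:b onto {1:b}
drop 3:b onto {2:b}
drop 4:e onto floor
drop 5:a onto {3:b}
drop 6:u onto {0:u}
drop 7:i onto {5:a}
drop 8:a onto {7:i}
drop 9:a onto {8:a}
ground layer = {0:u, 1:b, 4:e}
drop-orders for the pieces not yet dropped (sum over which currently-grounded one goes next):
  1 to go: {4} 1  {6} 1  {9} 1
  2 to go: {0,6} 1  {4,6} 2  {4,9} 2  {6,9} 2  {8,9} 1
  3 to go: {0,4,6} 3  {0,6,9} 3  {4,6,9} 6  {4,8,9} 3  {6,8,9} 3  {7,8,9} 1
  4 to go: {0,4,6,9} 12  {0,6,8,9} 6  {4,6,8,9} 12  {4,7,8,9} 4  {5,7,8,9} 1  {6,7,8,9} 4
  5 to go: {0,4,6,8,9} 30  {0,6,7,8,9} 10  {3,5,7,8,9} 1  {4,5,7,8,9} 5  {4,6,7,8,9} 20  {5,6,7,8,9} 5
  6 to go: {0,4,6,7,8,9} 60  {0,5,6,7,8,9} 15  {2,3,5,7,8,9} 1  {3,4,5,7,8,9} 6  {3,5,6,7,8,9} 6  {4,5,6,7,8,9} 30
  7 to go: {0,3,5,6,7,8,9} 21  {0,4,5,6,7,8,9} 105  {1,2,3,5,7,8,9} 1  {2,3,4,5,7,8,9} 7  {2,3,5,6,7,8,9} 7  {3,4,5,6,7,8,9} 42
  8 to go: {0,2,3,5,6,7,8,9} 28  {0,3,4,5,6,7,8,9} 168  {1,2,3,4,5,7,8,9} 8  {1,2,3,5,6,7,8,9} 8  {2,3,4,5,6,7,8,9} 56
  if 0:u drops first: 72 orders
  if 1:b drops first: 252 orders
  if 4:e drops first: 36 orders
heap linearizations: 360

360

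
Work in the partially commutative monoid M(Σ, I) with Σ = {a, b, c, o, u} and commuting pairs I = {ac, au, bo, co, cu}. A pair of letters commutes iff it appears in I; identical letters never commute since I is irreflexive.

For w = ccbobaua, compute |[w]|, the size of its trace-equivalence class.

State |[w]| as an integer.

0(c) covers ∅
1(c) covers 0:c
2(b) covers 1:c
3(o) covers ∅
4(b) covers 2:b
5(a) covers 3:o, 4:b
6(u) covers 3:o, 4:b
7(a) covers 5:a
floor of heap: 0:c, 3:o
completions by unplaced set U, small U first (add the entries for U minus each lowest piece of U):
  |U|=1: {6}:1  {7}:1
  |U|=2: {5,7}:1  {6,7}:2
  |U|=3: {5,6,7}:3
  |U|=4: {3,5,6,7}:3  {4,5,6,7}:3
  |U|=5: {2,4,5,6,7}:3  {3,4,5,6,7}:6
  |U|=6: {1,2,4,5,6,7}:3  {2,3,4,5,6,7}:9
  start at 0(c): 12
  start at 3(o): 3
sum over floor = 15

15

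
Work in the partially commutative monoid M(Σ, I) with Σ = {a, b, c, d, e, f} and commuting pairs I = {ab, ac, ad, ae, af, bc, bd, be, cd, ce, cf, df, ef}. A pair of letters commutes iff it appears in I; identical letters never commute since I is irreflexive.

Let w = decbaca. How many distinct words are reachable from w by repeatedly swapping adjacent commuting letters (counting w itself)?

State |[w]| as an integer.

0(d) covers ∅
1(e) covers 0:d
2(c) covers ∅
3(b) covers ∅
4(a) covers ∅
5(c) covers 2:c
6(a) covers 4:a
floor of heap: 0:d, 2:c, 3:b, 4:a
completions by unplaced set U, small U first (add the entries for U minus each lowest piece of U):
  |U|=1: {1}:1  {3}:1  {5}:1  {6}:1
  |U|=2: {0,1}:1  {1,3}:2  {1,5}:2  {1,6}:2  {2,5}:1  {3,5}:2  {3,6}:2  {4,6}:1  {5,6}:2
  |U|=3: {0,1,3}:3  {0,1,5}:3  {0,1,6}:3  {1,2,5}:3  {1,3,5}:6  {1,3,6}:6  {1,4,6}:3  {1,5,6}:6  {2,3,5}:3  {2,5,6}:3  {3,4,6}:3  {3,5,6}:6  {4,5,6}:3
  |U|=4: {0,1,2,5}:6  {0,1,3,5}:12  {0,1,3,6}:12  {0,1,4,6}:6  {0,1,5,6}:12  {1,2,3,5}:12  {1,2,5,6}:12  {1,3,4,6}:12  {1,3,5,6}:24  {1,4,5,6}:12  {2,3,5,6}:12  {2,4,5,6}:6  {3,4,5,6}:12
  |U|=5: {0,1,2,3,5}:30  {0,1,2,5,6}:30  {0,1,3,4,6}:30  {0,1,3,5,6}:60  {0,1,4,5,6}:30  {1,2,3,5,6}:60  {1,2,4,5,6}:30  {1,3,4,5,6}:60  {2,3,4,5,6}:30
  start at 0(d): 180
  start at 2(c): 180
  start at 3(b): 90
  start at 4(a): 180
sum over floor = 630

630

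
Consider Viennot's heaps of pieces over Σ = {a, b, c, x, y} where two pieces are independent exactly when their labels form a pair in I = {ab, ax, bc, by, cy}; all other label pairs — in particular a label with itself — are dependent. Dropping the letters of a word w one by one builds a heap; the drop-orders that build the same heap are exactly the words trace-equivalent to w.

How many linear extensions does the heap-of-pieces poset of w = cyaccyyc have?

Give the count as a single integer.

piece 0:c — minimal
piece 1:y — minimal
piece 2:a rests on {0:c, 1:y}
piece 3:c rests on {2:a}
piece 4:c rests on {3:c}
piece 5:y rests on {2:a}
piece 6:y rests on {5:y}
piece 7:c rests on {4:c}
minimal pieces: {0:c, 1:y}
ways to finish when only these pieces remain (= sum over removing one remaining piece with nothing left below it):
  1 left: {6}→1  {7}→1
  2 left: {4,7}→1  {5,6}→1  {6,7}→2
  3 left: {3,4,7}→1  {4,6,7}→3  {5,6,7}→3
  4 left: {3,4,6,7}→4  {4,5,6,7}→6
  5 left: {3,4,5,6,7}→10
  6 left: {2,3,4,5,6,7}→10
  placing 0:c first → 10 extensions
  placing 1:y first → 10 extensions
total linear extensions = 20

20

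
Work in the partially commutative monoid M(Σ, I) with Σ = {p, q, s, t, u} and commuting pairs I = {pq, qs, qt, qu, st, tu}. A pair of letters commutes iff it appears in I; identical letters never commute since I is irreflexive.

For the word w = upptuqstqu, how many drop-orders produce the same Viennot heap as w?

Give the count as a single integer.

450

0(u) covers ∅
1(p) covers 0:u
2(p) covers 1:p
3(t) covers 2:p
4(u) covers 2:p
5(q) covers ∅
6(s) covers 4:u
7(t) covers 3:t
8(q) covers 5:q
9(u) covers 6:s
floor of heap: 0:u, 5:q
completions by unplaced set U, small U first (add the entries for U minus each lowest piece of U):
  |U|=1: {7}:1  {8}:1  {9}:1
  |U|=2: {3,7}:1  {5,8}:1  {6,9}:1  {7,8}:2  {7,9}:2  {8,9}:2
  |U|=3: {3,7,8}:3  {3,7,9}:3  {4,6,9}:1  {5,7,8}:3  {5,8,9}:3  {6,7,9}:3  {6,8,9}:3  {7,8,9}:6
  |U|=4: {3,5,7,8}:6  {3,6,7,9}:6  {3,7,8,9}:12  {4,6,7,9}:4  {4,6,8,9}:4  {5,6,8,9}:6  {5,7,8,9}:12  {6,7,8,9}:12
  |U|=5: {3,4,6,7,9}:10  {3,5,7,8,9}:30  {3,6,7,8,9}:30  {4,5,6,8,9}:10  {4,6,7,8,9}:20  {5,6,7,8,9}:30
  |U|=6: {2,3,4,6,7,9}:10  {3,4,6,7,8,9}:60  {3,5,6,7,8,9}:90  {4,5,6,7,8,9}:60
  |U|=7: {1,2,3,4,6,7,9}:10  {2,3,4,6,7,8,9}:70  {3,4,5,6,7,8,9}:210
  |U|=8: {0,1,2,3,4,6,7,9}:10  {1,2,3,4,6,7,8,9}:80  {2,3,4,5,6,7,8,9}:280
  start at 0(u): 360
  start at 5(q): 90
sum over floor = 450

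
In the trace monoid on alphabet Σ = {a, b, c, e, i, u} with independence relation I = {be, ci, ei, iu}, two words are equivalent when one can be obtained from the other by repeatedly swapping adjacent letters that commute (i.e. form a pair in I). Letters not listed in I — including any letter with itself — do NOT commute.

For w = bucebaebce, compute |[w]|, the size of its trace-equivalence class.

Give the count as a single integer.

4

0(b) covers ∅
1(u) covers 0:b
2(c) covers 1:u
3(e) covers 2:c
4(b) covers 2:c
5(a) covers 3:e, 4:b
6(e) covers 5:a
7(b) covers 5:a
8(c) covers 6:e, 7:b
9(e) covers 8:c
floor of heap: 0:b
completions by unplaced set U, small U first (add the entries for U minus each lowest piece of U):
  |U|=1: {9}:1
  |U|=2: {8,9}:1
  |U|=3: {6,8,9}:1  {7,8,9}:1
  |U|=4: {6,7,8,9}:2
  |U|=5: {5,6,7,8,9}:2
  |U|=6: {3,5,6,7,8,9}:2  {4,5,6,7,8,9}:2
  |U|=7: {3,4,5,6,7,8,9}:4
  |U|=8: {2,3,4,5,6,7,8,9}:4
  start at 0(b): 4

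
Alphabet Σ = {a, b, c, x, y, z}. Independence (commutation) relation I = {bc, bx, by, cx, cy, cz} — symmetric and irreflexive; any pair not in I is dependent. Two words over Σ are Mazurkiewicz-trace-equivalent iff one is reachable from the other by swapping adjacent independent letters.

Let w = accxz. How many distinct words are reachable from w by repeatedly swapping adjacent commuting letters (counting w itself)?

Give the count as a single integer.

#0=a has no predecessor
#1=c depends on [0:a]
#2=c depends on [1:c]
#3=x depends on [0:a]
#4=z depends on [3:x]
sources: [0:a]
N(rest) = Σ N(rest − s) over sources s of rest; N(one piece) = 1:
  size 1 → [2]=1  [4]=1
  size 2 → [1,2]=1  [2,4]=2  [3,4]=1
  size 3 → [1,2,4]=3  [2,3,4]=3
  first=0(a) contributes 6

6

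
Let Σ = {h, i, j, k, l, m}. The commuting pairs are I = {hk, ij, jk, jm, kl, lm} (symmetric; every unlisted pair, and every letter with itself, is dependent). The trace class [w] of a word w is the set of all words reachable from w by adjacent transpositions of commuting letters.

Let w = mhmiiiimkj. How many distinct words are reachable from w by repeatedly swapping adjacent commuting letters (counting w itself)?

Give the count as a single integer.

8

drop 0:m onto floor
drop 1:h onto {0:m}
drop 2:m onto {1:h}
drop 3:i onto {2:m}
drop 4:i onto {3:i}
drop 5:i onto {4:i}
drop 6:i onto {5:i}
drop 7:m onto {6:i}
drop 8:k onto {7:m}
drop 9:j onto {1:h}
ground layer = {0:m}
drop-orders for the pieces not yet dropped (sum over which currently-grounded one goes next):
  1 to go: {8} 1  {9} 1
  2 to go: {7,8} 1  {8,9} 2
  3 to go: {6,7,8} 1  {7,8,9} 3
  4 to go: {5,6,7,8} 1  {6,7,8,9} 4
  5 to go: {4,5,6,7,8} 1  {5,6,7,8,9} 5
  6 to go: {3,4,5,6,7,8} 1  {4,5,6,7,8,9} 6
  7 to go: {2,3,4,5,6,7,8} 1  {3,4,5,6,7,8,9} 7
  8 to go: {2,3,4,5,6,7,8,9} 8
  if 0:m drops first: 8 orders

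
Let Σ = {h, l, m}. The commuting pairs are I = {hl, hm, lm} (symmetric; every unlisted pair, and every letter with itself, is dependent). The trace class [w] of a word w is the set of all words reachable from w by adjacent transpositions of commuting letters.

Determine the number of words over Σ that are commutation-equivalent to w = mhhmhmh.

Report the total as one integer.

piece 0:m — minimal
piece 1:h — minimal
piece 2:h rests on {1:h}
piece 3:m rests on {0:m}
piece 4:h rests on {2:h}
piece 5:m rests on {3:m}
piece 6:h rests on {4:h}
minimal pieces: {0:m, 1:h}
ways to finish when only these pieces remain (= sum over removing one remaining piece with nothing left below it):
  1 left: {5}→1  {6}→1
  2 left: {3,5}→1  {4,6}→1  {5,6}→2
  3 left: {0,3,5}→1  {2,4,6}→1  {3,5,6}→3  {4,5,6}→3
  4 left: {0,3,5,6}→4  {1,2,4,6}→1  {2,4,5,6}→4  {3,4,5,6}→6
  5 left: {0,3,4,5,6}→10  {1,2,4,5,6}→5  {2,3,4,5,6}→10
  placing 0:m first → 15 extensions
  placing 1:h first → 20 extensions
total linear extensions = 35

35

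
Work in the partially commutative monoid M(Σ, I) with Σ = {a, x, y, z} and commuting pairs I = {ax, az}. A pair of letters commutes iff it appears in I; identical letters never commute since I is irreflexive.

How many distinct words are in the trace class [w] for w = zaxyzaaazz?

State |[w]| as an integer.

60

0(z) covers ∅
1(a) covers ∅
2(x) covers 0:z
3(y) covers 1:a, 2:x
4(z) covers 3:y
5(a) covers 3:y
6(a) covers 5:a
7(a) covers 6:a
8(z) covers 4:z
9(z) covers 8:z
floor of heap: 0:z, 1:a
completions by unplaced set U, small U first (add the entries for U minus each lowest piece of U):
  |U|=1: {7}:1  {9}:1
  |U|=2: {6,7}:1  {7,9}:2  {8,9}:1
  |U|=3: {4,8,9}:1  {5,6,7}:1  {6,7,9}:3  {7,8,9}:3
  |U|=4: {4,7,8,9}:4  {5,6,7,9}:4  {6,7,8,9}:6
  |U|=5: {4,6,7,8,9}:10  {5,6,7,8,9}:10
  |U|=6: {4,5,6,7,8,9}:20
  |U|=7: {3,4,5,6,7,8,9}:20
  |U|=8: {1,3,4,5,6,7,8,9}:20  {2,3,4,5,6,7,8,9}:20
  start at 0(z): 40
  start at 1(a): 20
sum over floor = 60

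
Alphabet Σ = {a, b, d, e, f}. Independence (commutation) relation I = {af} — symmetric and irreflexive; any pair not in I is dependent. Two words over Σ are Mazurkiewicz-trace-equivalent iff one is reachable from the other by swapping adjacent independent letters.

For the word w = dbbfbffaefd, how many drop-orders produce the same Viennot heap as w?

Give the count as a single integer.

3

0(d) covers ∅
1(b) covers 0:d
2(b) covers 1:b
3(f) covers 2:b
4(b) covers 3:f
5(f) covers 4:b
6(f) covers 5:f
7(a) covers 4:b
8(e) covers 6:f, 7:a
9(f) covers 8:e
10(d) covers 9:f
floor of heap: 0:d
completions by unplaced set U, small U first (add the entries for U minus each lowest piece of U):
  |U|=1: {10}:1
  |U|=2: {9,10}:1
  |U|=3: {8,9,10}:1
  |U|=4: {6,8,9,10}:1  {7,8,9,10}:1
  |U|=5: {5,6,8,9,10}:1  {6,7,8,9,10}:2
  |U|=6: {5,6,7,8,9,10}:3
  |U|=7: {4,5,6,7,8,9,10}:3
  |U|=8: {3,4,5,6,7,8,9,10}:3
  |U|=9: {2,3,4,5,6,7,8,9,10}:3
  start at 0(d): 3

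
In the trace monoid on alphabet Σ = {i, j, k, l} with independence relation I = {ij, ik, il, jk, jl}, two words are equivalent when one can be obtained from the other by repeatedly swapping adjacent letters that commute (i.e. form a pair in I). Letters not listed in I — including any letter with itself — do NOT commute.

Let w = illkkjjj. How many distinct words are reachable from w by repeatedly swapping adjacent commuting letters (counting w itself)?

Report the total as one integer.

0(i) covers ∅
1(l) covers ∅
2(l) covers 1:l
3(k) covers 2:l
4(k) covers 3:k
5(j) covers ∅
6(j) covers 5:j
7(j) covers 6:j
floor of heap: 0:i, 1:l, 5:j
completions by unplaced set U, small U first (add the entries for U minus each lowest piece of U):
  |U|=1: {0}:1  {4}:1  {7}:1
  |U|=2: {0,4}:2  {0,7}:2  {3,4}:1  {4,7}:2  {6,7}:1
  |U|=3: {0,3,4}:3  {0,4,7}:6  {0,6,7}:3  {2,3,4}:1  {3,4,7}:3  {4,6,7}:3  {5,6,7}:1
  |U|=4: {0,2,3,4}:4  {0,3,4,7}:12  {0,4,6,7}:12  {0,5,6,7}:4  {1,2,3,4}:1  {2,3,4,7}:4  {3,4,6,7}:6  {4,5,6,7}:4
  |U|=5: {0,1,2,3,4}:5  {0,2,3,4,7}:20  {0,3,4,6,7}:30  {0,4,5,6,7}:20  {1,2,3,4,7}:5  {2,3,4,6,7}:10  {3,4,5,6,7}:10
  |U|=6: {0,1,2,3,4,7}:30  {0,2,3,4,6,7}:60  {0,3,4,5,6,7}:60  {1,2,3,4,6,7}:15  {2,3,4,5,6,7}:20
  start at 0(i): 35
  start at 1(l): 140
  start at 5(j): 105
sum over floor = 280

280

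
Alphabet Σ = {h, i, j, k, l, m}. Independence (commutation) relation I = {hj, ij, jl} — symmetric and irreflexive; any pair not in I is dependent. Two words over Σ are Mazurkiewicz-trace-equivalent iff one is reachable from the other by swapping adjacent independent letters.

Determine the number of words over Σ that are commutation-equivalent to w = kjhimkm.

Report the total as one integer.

drop 0:k onto floor
drop 1:j onto {0:k}
drop 2:h onto {0:k}
drop 3:i onto {2:h}
drop 4:m onto {1:j, 3:i}
drop 5:k onto {4:m}
drop 6:m onto {5:k}
ground layer = {0:k}
drop-orders for the pieces not yet dropped (sum over which currently-grounded one goes next):
  1 to go: {6} 1
  2 to go: {5,6} 1
  3 to go: {4,5,6} 1
  4 to go: {1,4,5,6} 1  {3,4,5,6} 1
  5 to go: {1,3,4,5,6} 2  {2,3,4,5,6} 1
  if 0:k drops first: 3 orders

3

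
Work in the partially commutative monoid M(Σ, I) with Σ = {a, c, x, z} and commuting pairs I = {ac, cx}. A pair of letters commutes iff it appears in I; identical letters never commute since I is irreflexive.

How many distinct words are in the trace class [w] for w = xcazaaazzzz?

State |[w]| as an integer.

0(x) covers ∅
1(c) covers ∅
2(a) covers 0:x
3(z) covers 1:c, 2:a
4(a) covers 3:z
5(a) covers 4:a
6(a) covers 5:a
7(z) covers 6:a
8(z) covers 7:z
9(z) covers 8:z
10(z) covers 9:z
floor of heap: 0:x, 1:c
completions by unplaced set U, small U first (add the entries for U minus each lowest piece of U):
  |U|=1: {10}:1
  |U|=2: {9,10}:1
  |U|=3: {8,9,10}:1
  |U|=4: {7,8,9,10}:1
  |U|=5: {6,7,8,9,10}:1
  |U|=6: {5,6,7,8,9,10}:1
  |U|=7: {4,5,6,7,8,9,10}:1
  |U|=8: {3,4,5,6,7,8,9,10}:1
  |U|=9: {1,3,4,5,6,7,8,9,10}:1  {2,3,4,5,6,7,8,9,10}:1
  start at 0(x): 2
  start at 1(c): 1
sum over floor = 3

3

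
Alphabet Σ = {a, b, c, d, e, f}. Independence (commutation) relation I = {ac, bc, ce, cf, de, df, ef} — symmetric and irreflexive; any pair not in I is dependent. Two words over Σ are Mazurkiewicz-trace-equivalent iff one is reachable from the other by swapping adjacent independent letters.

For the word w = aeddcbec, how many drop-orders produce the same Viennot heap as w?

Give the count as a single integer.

22

piece 0:a — minimal
piece 1:e rests on {0:a}
piece 2:d rests on {0:a}
piece 3:d rests on {2:d}
piece 4:c rests on {3:d}
piece 5:b rests on {1:e, 3:d}
piece 6:e rests on {5:b}
piece 7:c rests on {4:c}
minimal pieces: {0:a}
ways to finish when only these pieces remain (= sum over removing one remaining piece with nothing left below it):
  1 left: {6}→1  {7}→1
  2 left: {4,7}→1  {5,6}→1  {6,7}→2
  3 left: {1,5,6}→1  {4,6,7}→3  {5,6,7}→3
  4 left: {1,5,6,7}→4  {4,5,6,7}→6
  5 left: {1,4,5,6,7}→10  {3,4,5,6,7}→6
  6 left: {1,3,4,5,6,7}→16  {2,3,4,5,6,7}→6
  placing 0:a first → 22 extensions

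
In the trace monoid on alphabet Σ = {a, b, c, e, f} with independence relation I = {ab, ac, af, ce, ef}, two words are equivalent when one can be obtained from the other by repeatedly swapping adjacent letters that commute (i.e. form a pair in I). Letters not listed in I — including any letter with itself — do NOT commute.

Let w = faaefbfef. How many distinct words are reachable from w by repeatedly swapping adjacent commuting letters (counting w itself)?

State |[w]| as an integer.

#0=f has no predecessor
#1=a has no predecessor
#2=a depends on [1:a]
#3=e depends on [2:a]
#4=f depends on [0:f]
#5=b depends on [3:e, 4:f]
#6=f depends on [5:b]
#7=e depends on [5:b]
#8=f depends on [6:f]
sources: [0:f, 1:a]
N(rest) = Σ N(rest − s) over sources s of rest; N(one piece) = 1:
  size 1 → [7]=1  [8]=1
  size 2 → [6,8]=1  [7,8]=2
  size 3 → [6,7,8]=3
  size 4 → [5,6,7,8]=3
  size 5 → [3,5,6,7,8]=3  [4,5,6,7,8]=3
  size 6 → [0,4,5,6,7,8]=3  [2,3,5,6,7,8]=3  [3,4,5,6,7,8]=6
  size 7 → [0,3,4,5,6,7,8]=9  [1,2,3,5,6,7,8]=3  [2,3,4,5,6,7,8]=9
  first=0(f) contributes 12
  first=1(a) contributes 18
|[w]| = 30

30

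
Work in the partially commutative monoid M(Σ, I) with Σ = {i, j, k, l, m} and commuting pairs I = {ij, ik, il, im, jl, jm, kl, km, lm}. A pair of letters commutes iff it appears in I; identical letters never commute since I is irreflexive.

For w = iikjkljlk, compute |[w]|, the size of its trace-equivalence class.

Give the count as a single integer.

756

#0=i has no predecessor
#1=i depends on [0:i]
#2=k has no predecessor
#3=j depends on [2:k]
#4=k depends on [3:j]
#5=l has no predecessor
#6=j depends on [4:k]
#7=l depends on [5:l]
#8=k depends on [6:j]
sources: [0:i, 2:k, 5:l]
N(rest) = Σ N(rest − s) over sources s of rest; N(one piece) = 1:
  size 1 → [1]=1  [7]=1  [8]=1
  size 2 → [0,1]=1  [1,7]=2  [1,8]=2  [5,7]=1  [6,8]=1  [7,8]=2
  size 3 → [0,1,7]=3  [0,1,8]=3  [1,5,7]=3  [1,6,8]=3  [1,7,8]=6  [4,6,8]=1  [5,7,8]=3  [6,7,8]=3
  size 4 → [0,1,5,7]=6  [0,1,6,8]=6  [0,1,7,8]=12  [1,4,6,8]=4  [1,5,7,8]=12  [1,6,7,8]=12  [3,4,6,8]=1  [4,6,7,8]=4  [5,6,7,8]=6
  size 5 → [0,1,4,6,8]=10  [0,1,5,7,8]=30  [0,1,6,7,8]=30  [1,3,4,6,8]=5  [1,4,6,7,8]=20  [1,5,6,7,8]=30  [2,3,4,6,8]=1  [3,4,6,7,8]=5  [4,5,6,7,8]=10
  size 6 → [0,1,3,4,6,8]=15  [0,1,4,6,7,8]=60  [0,1,5,6,7,8]=90  [1,2,3,4,6,8]=6  [1,3,4,6,7,8]=30  [1,4,5,6,7,8]=60  [2,3,4,6,7,8]=6  [3,4,5,6,7,8]=15
  size 7 → [0,1,2,3,4,6,8]=21  [0,1,3,4,6,7,8]=105  [0,1,4,5,6,7,8]=210  [1,2,3,4,6,7,8]=42  [1,3,4,5,6,7,8]=105  [2,3,4,5,6,7,8]=21
  first=0(i) contributes 168
  first=2(k) contributes 420
  first=5(l) contributes 168
|[w]| = 756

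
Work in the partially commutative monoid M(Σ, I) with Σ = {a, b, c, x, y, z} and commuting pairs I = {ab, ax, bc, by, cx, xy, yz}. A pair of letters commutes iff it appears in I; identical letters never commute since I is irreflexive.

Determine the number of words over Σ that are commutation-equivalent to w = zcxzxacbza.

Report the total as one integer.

#0=z has no predecessor
#1=c depends on [0:z]
#2=x depends on [0:z]
#3=z depends on [1:c, 2:x]
#4=x depends on [3:z]
#5=a depends on [3:z]
#6=c depends on [5:a]
#7=b depends on [4:x]
#8=z depends on [6:c, 7:b]
#9=a depends on [8:z]
sources: [0:z]
N(rest) = Σ N(rest − s) over sources s of rest; N(one piece) = 1:
  size 1 → [9]=1
  size 2 → [8,9]=1
  size 3 → [6,8,9]=1  [7,8,9]=1
  size 4 → [4,7,8,9]=1  [5,6,8,9]=1  [6,7,8,9]=2
  size 5 → [4,6,7,8,9]=3  [5,6,7,8,9]=3
  size 6 → [4,5,6,7,8,9]=6
  size 7 → [3,4,5,6,7,8,9]=6
  size 8 → [1,3,4,5,6,7,8,9]=6  [2,3,4,5,6,7,8,9]=6
  first=0(z) contributes 12

12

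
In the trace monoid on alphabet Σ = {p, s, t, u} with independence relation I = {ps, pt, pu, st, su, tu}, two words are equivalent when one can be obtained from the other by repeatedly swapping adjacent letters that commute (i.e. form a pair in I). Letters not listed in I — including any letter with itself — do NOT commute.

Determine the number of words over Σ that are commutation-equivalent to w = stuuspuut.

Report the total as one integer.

3780

drop 0:s onto floor
drop 1:t onto floor
drop 2:u onto floor
drop 3:u onto {2:u}
drop 4:s onto {0:s}
drop 5:p onto floor
drop 6:u onto {3:u}
drop 7:u onto {6:u}
drop 8:t onto {1:t}
ground layer = {0:s, 1:t, 2:u, 5:p}
drop-orders for the pieces not yet dropped (sum over which currently-grounded one goes next):
  1 to go: {4} 1  {5} 1  {7} 1  {8} 1
  2 to go: {0,4} 1  {1,8} 1  {4,5} 2  {4,7} 2  {4,8} 2  {5,7} 2  {5,8} 2  {6,7} 1  {7,8} 2
  3 to go: {0,4,5} 3  {0,4,7} 3  {0,4,8} 3  {1,4,8} 3  {1,5,8} 3  {1,7,8} 3  {3,6,7} 1  {4,5,7} 6  {4,5,8} 6  {4,6,7} 3  {4,7,8} 6  {5,6,7} 3  {5,7,8} 6  {6,7,8} 3
  4 to go: {0,1,4,8} 6  {0,4,5,7} 12  {0,4,5,8} 12  {0,4,6,7} 6  {0,4,7,8} 12  {1,4,5,8} 12  {1,4,7,8} 12  {1,5,7,8} 12  {1,6,7,8} 6  {2,3,6,7} 1  {3,4,6,7} 4  {3,5,6,7} 4  {3,6,7,8} 4  {4,5,6,7} 12  {4,5,7,8} 24  {4,6,7,8} 12  {5,6,7,8} 12
  5 to go: {0,1,4,5,8} 30  {0,1,4,7,8} 30  {0,3,4,6,7} 10  {0,4,5,6,7} 30  {0,4,5,7,8} 60  {0,4,6,7,8} 30  {1,3,6,7,8} 10  {1,4,5,7,8} 60  {1,4,6,7,8} 30  {1,5,6,7,8} 30  {2,3,4,6,7} 5  {2,3,5,6,7} 5  {2,3,6,7,8} 5  {3,4,5,6,7} 20  {3,4,6,7,8} 20  {3,5,6,7,8} 20  {4,5,6,7,8} 60
  6 to go: {0,1,4,5,7,8} 180  {0,1,4,6,7,8} 90  {0,2,3,4,6,7} 15  {0,3,4,5,6,7} 60  {0,3,4,6,7,8} 60  {0,4,5,6,7,8} 180  {1,2,3,6,7,8} 15  {1,3,4,6,7,8} 60  {1,3,5,6,7,8} 60  {1,4,5,6,7,8} 180  {2,3,4,5,6,7} 30  {2,3,4,6,7,8} 30  {2,3,5,6,7,8} 30  {3,4,5,6,7,8} 120
  7 to go: {0,1,3,4,6,7,8} 210  {0,1,4,5,6,7,8} 630  {0,2,3,4,5,6,7} 105  {0,2,3,4,6,7,8} 105  {0,3,4,5,6,7,8} 420  {1,2,3,4,6,7,8} 105  {1,2,3,5,6,7,8} 105  {1,3,4,5,6,7,8} 420  {2,3,4,5,6,7,8} 210
  if 0:s drops first: 840 orders
  if 1:t drops first: 840 orders
  if 2:u drops first: 1680 orders
  if 5:p drops first: 420 orders
heap linearizations: 3780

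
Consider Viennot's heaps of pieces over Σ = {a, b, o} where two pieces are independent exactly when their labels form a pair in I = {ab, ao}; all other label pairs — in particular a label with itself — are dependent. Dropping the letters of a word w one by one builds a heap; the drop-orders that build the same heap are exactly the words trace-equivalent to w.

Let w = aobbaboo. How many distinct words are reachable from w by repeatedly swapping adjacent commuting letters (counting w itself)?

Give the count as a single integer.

28

drop 0:a onto floor
drop 1:o onto floor
drop 2:b onto {1:o}
drop 3:b onto {2:b}
drop 4:a onto {0:a}
drop 5:b onto {3:b}
drop 6:o onto {5:b}
drop 7:o onto {6:o}
ground layer = {0:a, 1:o}
drop-orders for the pieces not yet dropped (sum over which currently-grounded one goes next):
  1 to go: {4} 1  {7} 1
  2 to go: {0,4} 1  {4,7} 2  {6,7} 1
  3 to go: {0,4,7} 3  {4,6,7} 3  {5,6,7} 1
  4 to go: {0,4,6,7} 6  {3,5,6,7} 1  {4,5,6,7} 4
  5 to go: {0,4,5,6,7} 10  {2,3,5,6,7} 1  {3,4,5,6,7} 5
  6 to go: {0,3,4,5,6,7} 15  {1,2,3,5,6,7} 1  {2,3,4,5,6,7} 6
  if 0:a drops first: 7 orders
  if 1:o drops first: 21 orders
heap linearizations: 28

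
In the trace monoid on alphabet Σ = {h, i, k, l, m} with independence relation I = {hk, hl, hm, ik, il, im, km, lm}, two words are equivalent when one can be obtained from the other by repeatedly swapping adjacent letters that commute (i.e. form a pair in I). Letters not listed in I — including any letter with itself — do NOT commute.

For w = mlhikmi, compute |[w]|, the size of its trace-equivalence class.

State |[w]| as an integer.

210

#0=m has no predecessor
#1=l has no predecessor
#2=h has no predecessor
#3=i depends on [2:h]
#4=k depends on [1:l]
#5=m depends on [0:m]
#6=i depends on [3:i]
sources: [0:m, 1:l, 2:h]
N(rest) = Σ N(rest − s) over sources s of rest; N(one piece) = 1:
  size 1 → [4]=1  [5]=1  [6]=1
  size 2 → [0,5]=1  [1,4]=1  [3,6]=1  [4,5]=2  [4,6]=2  [5,6]=2
  size 3 → [0,4,5]=3  [0,5,6]=3  [1,4,5]=3  [1,4,6]=3  [2,3,6]=1  [3,4,6]=3  [3,5,6]=3  [4,5,6]=6
  size 4 → [0,1,4,5]=6  [0,3,5,6]=6  [0,4,5,6]=12  [1,3,4,6]=6  [1,4,5,6]=12  [2,3,4,6]=4  [2,3,5,6]=4  [3,4,5,6]=12
  size 5 → [0,1,4,5,6]=30  [0,2,3,5,6]=10  [0,3,4,5,6]=30  [1,2,3,4,6]=10  [1,3,4,5,6]=30  [2,3,4,5,6]=20
  first=0(m) contributes 60
  first=1(l) contributes 60
  first=2(h) contributes 90
|[w]| = 210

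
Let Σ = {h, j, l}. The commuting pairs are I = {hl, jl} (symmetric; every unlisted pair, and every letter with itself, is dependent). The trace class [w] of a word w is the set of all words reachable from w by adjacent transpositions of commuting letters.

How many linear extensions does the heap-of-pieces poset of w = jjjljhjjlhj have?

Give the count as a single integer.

55

0(j) covers ∅
1(j) covers 0:j
2(j) covers 1:j
3(l) covers ∅
4(j) covers 2:j
5(h) covers 4:j
6(j) covers 5:h
7(j) covers 6:j
8(l) covers 3:l
9(h) covers 7:j
10(j) covers 9:h
floor of heap: 0:j, 3:l
completions by unplaced set U, small U first (add the entries for U minus each lowest piece of U):
  |U|=1: {8}:1  {10}:1
  |U|=2: {3,8}:1  {8,10}:2  {9,10}:1
  |U|=3: {3,8,10}:3  {7,9,10}:1  {8,9,10}:3
  |U|=4: {3,8,9,10}:6  {6,7,9,10}:1  {7,8,9,10}:4
  |U|=5: {3,7,8,9,10}:10  {5,6,7,9,10}:1  {6,7,8,9,10}:5
  |U|=6: {3,6,7,8,9,10}:15  {4,5,6,7,9,10}:1  {5,6,7,8,9,10}:6
  |U|=7: {2,4,5,6,7,9,10}:1  {3,5,6,7,8,9,10}:21  {4,5,6,7,8,9,10}:7
  |U|=8: {1,2,4,5,6,7,9,10}:1  {2,4,5,6,7,8,9,10}:8  {3,4,5,6,7,8,9,10}:28
  |U|=9: {0,1,2,4,5,6,7,9,10}:1  {1,2,4,5,6,7,8,9,10}:9  {2,3,4,5,6,7,8,9,10}:36
  start at 0(j): 45
  start at 3(l): 10
sum over floor = 55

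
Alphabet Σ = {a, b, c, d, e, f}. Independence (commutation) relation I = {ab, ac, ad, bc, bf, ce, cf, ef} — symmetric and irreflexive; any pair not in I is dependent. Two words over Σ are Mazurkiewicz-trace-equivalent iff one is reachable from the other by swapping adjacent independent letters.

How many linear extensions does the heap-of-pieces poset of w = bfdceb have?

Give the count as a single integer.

0(b) covers ∅
1(f) covers ∅
2(d) covers 0:b, 1:f
3(c) covers 2:d
4(e) covers 2:d
5(b) covers 4:e
floor of heap: 0:b, 1:f
completions by unplaced set U, small U first (add the entries for U minus each lowest piece of U):
  |U|=1: {3}:1  {5}:1
  |U|=2: {3,5}:2  {4,5}:1
  |U|=3: {3,4,5}:3
  |U|=4: {2,3,4,5}:3
  start at 0(b): 3
  start at 1(f): 3
sum over floor = 6

6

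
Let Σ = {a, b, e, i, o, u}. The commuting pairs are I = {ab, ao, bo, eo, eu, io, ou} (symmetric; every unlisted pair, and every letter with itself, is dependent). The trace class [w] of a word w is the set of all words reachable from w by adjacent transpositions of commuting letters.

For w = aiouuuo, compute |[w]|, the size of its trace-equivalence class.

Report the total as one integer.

21

0(a) covers ∅
1(i) covers 0:a
2(o) covers ∅
3(u) covers 1:i
4(u) covers 3:u
5(u) covers 4:u
6(o) covers 2:o
floor of heap: 0:a, 2:o
completions by unplaced set U, small U first (add the entries for U minus each lowest piece of U):
  |U|=1: {5}:1  {6}:1
  |U|=2: {2,6}:1  {4,5}:1  {5,6}:2
  |U|=3: {2,5,6}:3  {3,4,5}:1  {4,5,6}:3
  |U|=4: {1,3,4,5}:1  {2,4,5,6}:6  {3,4,5,6}:4
  |U|=5: {0,1,3,4,5}:1  {1,3,4,5,6}:5  {2,3,4,5,6}:10
  start at 0(a): 15
  start at 2(o): 6
sum over floor = 21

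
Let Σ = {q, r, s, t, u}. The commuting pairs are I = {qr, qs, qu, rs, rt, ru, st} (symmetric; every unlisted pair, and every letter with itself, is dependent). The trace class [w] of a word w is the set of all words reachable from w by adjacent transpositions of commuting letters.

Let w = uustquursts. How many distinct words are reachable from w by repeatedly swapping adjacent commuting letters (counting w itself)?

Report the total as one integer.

piece 0:u — minimal
piece 1:u rests on {0:u}
piece 2:s rests on {1:u}
piece 3:t rests on {1:u}
piece 4:q rests on {3:t}
piece 5:u rests on {2:s, 3:t}
piece 6:u rests on {5:u}
piece 7:r — minimal
piece 8:s rests on {6:u}
piece 9:t rests on {4:q, 6:u}
piece 10:s rests on {8:s}
minimal pieces: {0:u, 7:r}
ways to finish when only these pieces remain (= sum over removing one remaining piece with nothing left below it):
  1 left: {7}→1  {9}→1  {10}→1
  2 left: {4,9}→1  {7,9}→2  {7,10}→2  {8,10}→1  {9,10}→2
  3 left: {4,7,9}→3  {4,9,10}→3  {7,8,10}→3  {7,9,10}→6  {8,9,10}→3
  4 left: {4,7,9,10}→12  {4,8,9,10}→6  {6,8,9,10}→3  {7,8,9,10}→12
  5 left: {4,6,8,9,10}→9  {4,7,8,9,10}→30  {5,6,8,9,10}→3  {6,7,8,9,10}→15
  6 left: {2,5,6,8,9,10}→3  {4,5,6,8,9,10}→12  {4,6,7,8,9,10}→54  {5,6,7,8,9,10}→18
  7 left: {2,4,5,6,8,9,10}→15  {2,5,6,7,8,9,10}→21  {3,4,5,6,8,9,10}→12  {4,5,6,7,8,9,10}→84
  8 left: {2,3,4,5,6,8,9,10}→27  {2,4,5,6,7,8,9,10}→120  {3,4,5,6,7,8,9,10}→96
  9 left: {1,2,3,4,5,6,8,9,10}→27  {2,3,4,5,6,7,8,9,10}→243
  placing 0:u first → 270 extensions
  placing 7:r first → 27 extensions
total linear extensions = 297

297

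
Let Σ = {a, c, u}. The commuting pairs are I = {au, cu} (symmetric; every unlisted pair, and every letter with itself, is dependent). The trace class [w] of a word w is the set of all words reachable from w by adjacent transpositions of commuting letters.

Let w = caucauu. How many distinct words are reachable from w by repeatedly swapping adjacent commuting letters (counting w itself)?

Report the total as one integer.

piece 0:c — minimal
piece 1:a rests on {0:c}
piece 2:u — minimal
piece 3:c rests on {1:a}
piece 4:a rests on {3:c}
piece 5:u rests on {2:u}
piece 6:u rests on {5:u}
minimal pieces: {0:c, 2:u}
ways to finish when only these pieces remain (= sum over removing one remaining piece with nothing left below it):
  1 left: {4}→1  {6}→1
  2 left: {3,4}→1  {4,6}→2  {5,6}→1
  3 left: {1,3,4}→1  {2,5,6}→1  {3,4,6}→3  {4,5,6}→3
  4 left: {0,1,3,4}→1  {1,3,4,6}→4  {2,4,5,6}→4  {3,4,5,6}→6
  5 left: {0,1,3,4,6}→5  {1,3,4,5,6}→10  {2,3,4,5,6}→10
  placing 0:c first → 20 extensions
  placing 2:u first → 15 extensions
total linear extensions = 35

35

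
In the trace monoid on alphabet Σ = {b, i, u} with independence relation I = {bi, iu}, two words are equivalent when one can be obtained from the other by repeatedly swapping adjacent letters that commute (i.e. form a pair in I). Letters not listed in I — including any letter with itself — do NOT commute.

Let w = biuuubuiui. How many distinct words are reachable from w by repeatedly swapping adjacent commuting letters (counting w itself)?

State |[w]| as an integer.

120

0(b) covers ∅
1(i) covers ∅
2(u) covers 0:b
3(u) covers 2:u
4(u) covers 3:u
5(b) covers 4:u
6(u) covers 5:b
7(i) covers 1:i
8(u) covers 6:u
9(i) covers 7:i
floor of heap: 0:b, 1:i
completions by unplaced set U, small U first (add the entries for U minus each lowest piece of U):
  |U|=1: {8}:1  {9}:1
  |U|=2: {6,8}:1  {7,9}:1  {8,9}:2
  |U|=3: {1,7,9}:1  {5,6,8}:1  {6,8,9}:3  {7,8,9}:3
  |U|=4: {1,7,8,9}:4  {4,5,6,8}:1  {5,6,8,9}:4  {6,7,8,9}:6
  |U|=5: {1,6,7,8,9}:10  {3,4,5,6,8}:1  {4,5,6,8,9}:5  {5,6,7,8,9}:10
  |U|=6: {1,5,6,7,8,9}:20  {2,3,4,5,6,8}:1  {3,4,5,6,8,9}:6  {4,5,6,7,8,9}:15
  |U|=7: {0,2,3,4,5,6,8}:1  {1,4,5,6,7,8,9}:35  {2,3,4,5,6,8,9}:7  {3,4,5,6,7,8,9}:21
  |U|=8: {0,2,3,4,5,6,8,9}:8  {1,3,4,5,6,7,8,9}:56  {2,3,4,5,6,7,8,9}:28
  start at 0(b): 84
  start at 1(i): 36
sum over floor = 120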